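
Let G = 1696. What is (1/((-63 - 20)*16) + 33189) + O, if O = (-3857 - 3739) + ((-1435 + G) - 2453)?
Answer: 31076527/1328 ≈ 23401.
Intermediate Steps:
O = -9788 (O = (-3857 - 3739) + ((-1435 + 1696) - 2453) = -7596 + (261 - 2453) = -7596 - 2192 = -9788)
(1/((-63 - 20)*16) + 33189) + O = (1/((-63 - 20)*16) + 33189) - 9788 = (1/(-83*16) + 33189) - 9788 = (1/(-1328) + 33189) - 9788 = (-1/1328 + 33189) - 9788 = 44074991/1328 - 9788 = 31076527/1328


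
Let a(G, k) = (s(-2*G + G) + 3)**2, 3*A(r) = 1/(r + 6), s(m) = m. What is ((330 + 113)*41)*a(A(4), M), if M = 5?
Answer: 143869123/900 ≈ 1.5985e+5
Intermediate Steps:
A(r) = 1/(3*(6 + r)) (A(r) = 1/(3*(r + 6)) = 1/(3*(6 + r)))
a(G, k) = (3 - G)**2 (a(G, k) = ((-2*G + G) + 3)**2 = (-G + 3)**2 = (3 - G)**2)
((330 + 113)*41)*a(A(4), M) = ((330 + 113)*41)*(-3 + 1/(3*(6 + 4)))**2 = (443*41)*(-3 + (1/3)/10)**2 = 18163*(-3 + (1/3)*(1/10))**2 = 18163*(-3 + 1/30)**2 = 18163*(-89/30)**2 = 18163*(7921/900) = 143869123/900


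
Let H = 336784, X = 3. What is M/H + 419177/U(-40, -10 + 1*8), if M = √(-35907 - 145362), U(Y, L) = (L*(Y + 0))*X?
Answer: 419177/240 + 3*I*√20141/336784 ≈ 1746.6 + 0.0012642*I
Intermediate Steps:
U(Y, L) = 3*L*Y (U(Y, L) = (L*(Y + 0))*3 = (L*Y)*3 = 3*L*Y)
M = 3*I*√20141 (M = √(-181269) = 3*I*√20141 ≈ 425.76*I)
M/H + 419177/U(-40, -10 + 1*8) = (3*I*√20141)/336784 + 419177/((3*(-10 + 1*8)*(-40))) = (3*I*√20141)*(1/336784) + 419177/((3*(-10 + 8)*(-40))) = 3*I*√20141/336784 + 419177/((3*(-2)*(-40))) = 3*I*√20141/336784 + 419177/240 = 419177/240 + 3*I*√20141/336784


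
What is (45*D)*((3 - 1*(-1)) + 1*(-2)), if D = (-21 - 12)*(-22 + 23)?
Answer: -2970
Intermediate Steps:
D = -33 (D = -33*1 = -33)
(45*D)*((3 - 1*(-1)) + 1*(-2)) = (45*(-33))*((3 - 1*(-1)) + 1*(-2)) = -1485*((3 + 1) - 2) = -1485*(4 - 2) = -1485*2 = -2970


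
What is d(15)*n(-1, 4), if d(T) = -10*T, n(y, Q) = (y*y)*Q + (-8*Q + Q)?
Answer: 3600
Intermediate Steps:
n(y, Q) = -7*Q + Q*y² (n(y, Q) = y²*Q - 7*Q = Q*y² - 7*Q = -7*Q + Q*y²)
d(15)*n(-1, 4) = (-10*15)*(4*(-7 + (-1)²)) = -600*(-7 + 1) = -600*(-6) = -150*(-24) = 3600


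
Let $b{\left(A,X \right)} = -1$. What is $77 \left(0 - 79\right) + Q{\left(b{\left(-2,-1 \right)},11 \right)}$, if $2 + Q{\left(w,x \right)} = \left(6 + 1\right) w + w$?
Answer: $-6093$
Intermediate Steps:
$Q{\left(w,x \right)} = -2 + 8 w$ ($Q{\left(w,x \right)} = -2 + \left(\left(6 + 1\right) w + w\right) = -2 + \left(7 w + w\right) = -2 + 8 w$)
$77 \left(0 - 79\right) + Q{\left(b{\left(-2,-1 \right)},11 \right)} = 77 \left(0 - 79\right) + \left(-2 + 8 \left(-1\right)\right) = 77 \left(-79\right) - 10 = -6083 - 10 = -6093$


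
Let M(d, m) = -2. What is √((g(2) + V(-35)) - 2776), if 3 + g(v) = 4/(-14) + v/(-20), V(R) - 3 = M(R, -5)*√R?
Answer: √(-13604290 - 9800*I*√35)/70 ≈ 0.11228 - 52.692*I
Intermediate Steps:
V(R) = 3 - 2*√R
g(v) = -23/7 - v/20 (g(v) = -3 + (4/(-14) + v/(-20)) = -3 + (4*(-1/14) + v*(-1/20)) = -3 + (-2/7 - v/20) = -23/7 - v/20)
√((g(2) + V(-35)) - 2776) = √(((-23/7 - 1/20*2) + (3 - 2*I*√35)) - 2776) = √(((-23/7 - ⅒) + (3 - 2*I*√35)) - 2776) = √((-237/70 + (3 - 2*I*√35)) - 2776) = √((-27/70 - 2*I*√35) - 2776) = √(-194347/70 - 2*I*√35)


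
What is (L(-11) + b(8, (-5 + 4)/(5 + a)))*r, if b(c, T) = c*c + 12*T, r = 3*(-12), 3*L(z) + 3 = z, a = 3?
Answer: -2082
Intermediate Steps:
L(z) = -1 + z/3
r = -36
b(c, T) = c**2 + 12*T
(L(-11) + b(8, (-5 + 4)/(5 + a)))*r = ((-1 + (1/3)*(-11)) + (8**2 + 12*((-5 + 4)/(5 + 3))))*(-36) = ((-1 - 11/3) + (64 + 12*(-1/8)))*(-36) = (-14/3 + (64 + 12*(-1*1/8)))*(-36) = (-14/3 + (64 + 12*(-1/8)))*(-36) = (-14/3 + (64 - 3/2))*(-36) = (-14/3 + 125/2)*(-36) = (347/6)*(-36) = -2082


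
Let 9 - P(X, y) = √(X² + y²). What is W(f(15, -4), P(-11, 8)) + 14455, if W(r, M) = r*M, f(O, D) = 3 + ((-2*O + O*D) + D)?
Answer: 13636 + 91*√185 ≈ 14874.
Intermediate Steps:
P(X, y) = 9 - √(X² + y²)
f(O, D) = 3 + D - 2*O + D*O (f(O, D) = 3 + ((-2*O + D*O) + D) = 3 + (D - 2*O + D*O) = 3 + D - 2*O + D*O)
W(r, M) = M*r
W(f(15, -4), P(-11, 8)) + 14455 = (9 - √((-11)² + 8²))*(3 - 4 - 2*15 - 4*15) + 14455 = (9 - √(121 + 64))*(3 - 4 - 30 - 60) + 14455 = (9 - √185)*(-91) + 14455 = (-819 + 91*√185) + 14455 = 13636 + 91*√185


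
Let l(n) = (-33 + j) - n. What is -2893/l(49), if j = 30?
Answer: 2893/52 ≈ 55.635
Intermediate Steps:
l(n) = -3 - n (l(n) = (-33 + 30) - n = -3 - n)
-2893/l(49) = -2893/(-3 - 1*49) = -2893/(-3 - 49) = -2893/(-52) = -2893*(-1/52) = 2893/52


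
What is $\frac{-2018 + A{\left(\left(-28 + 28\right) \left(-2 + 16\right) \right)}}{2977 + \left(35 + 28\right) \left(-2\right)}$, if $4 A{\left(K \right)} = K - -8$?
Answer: $- \frac{2016}{2851} \approx -0.70712$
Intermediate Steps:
$A{\left(K \right)} = 2 + \frac{K}{4}$ ($A{\left(K \right)} = \frac{K - -8}{4} = \frac{K + 8}{4} = \frac{8 + K}{4} = 2 + \frac{K}{4}$)
$\frac{-2018 + A{\left(\left(-28 + 28\right) \left(-2 + 16\right) \right)}}{2977 + \left(35 + 28\right) \left(-2\right)} = \frac{-2018 + \left(2 + \frac{\left(-28 + 28\right) \left(-2 + 16\right)}{4}\right)}{2977 + \left(35 + 28\right) \left(-2\right)} = \frac{-2018 + \left(2 + \frac{0 \cdot 14}{4}\right)}{2977 + 63 \left(-2\right)} = \frac{-2018 + \left(2 + \frac{1}{4} \cdot 0\right)}{2977 - 126} = \frac{-2018 + \left(2 + 0\right)}{2851} = \left(-2018 + 2\right) \frac{1}{2851} = \left(-2016\right) \frac{1}{2851} = - \frac{2016}{2851}$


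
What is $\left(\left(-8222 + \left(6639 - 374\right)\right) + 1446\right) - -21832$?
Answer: $21321$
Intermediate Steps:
$\left(\left(-8222 + \left(6639 - 374\right)\right) + 1446\right) - -21832 = \left(\left(-8222 + \left(6639 - 374\right)\right) + 1446\right) + 21832 = \left(\left(-8222 + 6265\right) + 1446\right) + 21832 = \left(-1957 + 1446\right) + 21832 = -511 + 21832 = 21321$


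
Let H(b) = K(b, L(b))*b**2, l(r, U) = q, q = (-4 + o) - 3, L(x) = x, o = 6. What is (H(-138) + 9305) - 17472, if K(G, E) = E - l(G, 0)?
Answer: -2617195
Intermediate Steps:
q = -1 (q = (-4 + 6) - 3 = 2 - 3 = -1)
l(r, U) = -1
K(G, E) = 1 + E (K(G, E) = E - 1*(-1) = E + 1 = 1 + E)
H(b) = b**2*(1 + b) (H(b) = (1 + b)*b**2 = b**2*(1 + b))
(H(-138) + 9305) - 17472 = ((-138)**2*(1 - 138) + 9305) - 17472 = (19044*(-137) + 9305) - 17472 = (-2609028 + 9305) - 17472 = -2599723 - 17472 = -2617195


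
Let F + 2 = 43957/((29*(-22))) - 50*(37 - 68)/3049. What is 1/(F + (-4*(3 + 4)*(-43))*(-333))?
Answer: -1945262/780054710701 ≈ -2.4938e-6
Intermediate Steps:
F = -136926517/1945262 (F = -2 + (43957/((29*(-22))) - 50*(37 - 68)/3049) = -2 + (43957/(-638) - 50*(-31)*(1/3049)) = -2 + (43957*(-1/638) + 1550*(1/3049)) = -2 + (-43957/638 + 1550/3049) = -2 - 133035993/1945262 = -136926517/1945262 ≈ -70.390)
1/(F + (-4*(3 + 4)*(-43))*(-333)) = 1/(-136926517/1945262 + (-4*(3 + 4)*(-43))*(-333)) = 1/(-136926517/1945262 + (-4*7*(-43))*(-333)) = 1/(-136926517/1945262 - 28*(-43)*(-333)) = 1/(-136926517/1945262 + 1204*(-333)) = 1/(-136926517/1945262 - 400932) = 1/(-780054710701/1945262) = -1945262/780054710701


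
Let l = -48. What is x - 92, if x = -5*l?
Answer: 148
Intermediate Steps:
x = 240 (x = -5*(-48) = 240)
x - 92 = 240 - 92 = 148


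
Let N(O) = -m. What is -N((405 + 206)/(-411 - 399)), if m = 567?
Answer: 567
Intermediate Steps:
N(O) = -567 (N(O) = -1*567 = -567)
-N((405 + 206)/(-411 - 399)) = -1*(-567) = 567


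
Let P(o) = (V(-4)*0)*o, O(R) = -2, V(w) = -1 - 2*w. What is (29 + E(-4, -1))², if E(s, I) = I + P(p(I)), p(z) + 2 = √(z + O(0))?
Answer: 784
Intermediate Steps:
p(z) = -2 + √(-2 + z) (p(z) = -2 + √(z - 2) = -2 + √(-2 + z))
P(o) = 0 (P(o) = ((-1 - 2*(-4))*0)*o = ((-1 + 8)*0)*o = (7*0)*o = 0*o = 0)
E(s, I) = I (E(s, I) = I + 0 = I)
(29 + E(-4, -1))² = (29 - 1)² = 28² = 784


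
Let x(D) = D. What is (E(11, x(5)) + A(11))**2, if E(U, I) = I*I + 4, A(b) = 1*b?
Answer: 1600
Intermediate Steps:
A(b) = b
E(U, I) = 4 + I**2 (E(U, I) = I**2 + 4 = 4 + I**2)
(E(11, x(5)) + A(11))**2 = ((4 + 5**2) + 11)**2 = ((4 + 25) + 11)**2 = (29 + 11)**2 = 40**2 = 1600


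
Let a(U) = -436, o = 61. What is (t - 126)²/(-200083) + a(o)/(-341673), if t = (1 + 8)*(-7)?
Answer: -12117665045/68362958859 ≈ -0.17725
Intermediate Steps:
t = -63 (t = 9*(-7) = -63)
(t - 126)²/(-200083) + a(o)/(-341673) = (-63 - 126)²/(-200083) - 436/(-341673) = (-189)²*(-1/200083) - 436*(-1/341673) = 35721*(-1/200083) + 436/341673 = -35721/200083 + 436/341673 = -12117665045/68362958859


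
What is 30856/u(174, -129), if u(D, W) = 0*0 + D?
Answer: 532/3 ≈ 177.33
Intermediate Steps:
u(D, W) = D (u(D, W) = 0 + D = D)
30856/u(174, -129) = 30856/174 = 30856*(1/174) = 532/3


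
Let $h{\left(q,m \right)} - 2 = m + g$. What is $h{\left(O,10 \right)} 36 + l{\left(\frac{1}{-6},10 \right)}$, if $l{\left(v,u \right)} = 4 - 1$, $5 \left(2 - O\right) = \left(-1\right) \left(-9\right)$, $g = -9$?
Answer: $111$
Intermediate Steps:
$O = \frac{1}{5}$ ($O = 2 - \frac{\left(-1\right) \left(-9\right)}{5} = 2 - \frac{9}{5} = \frac{1}{5} \approx 0.2$)
$h{\left(q,m \right)} = -7 + m$ ($h{\left(q,m \right)} = 2 + \left(m - 9\right) = 2 + \left(-9 + m\right) = -7 + m$)
$l{\left(v,u \right)} = 3$
$h{\left(O,10 \right)} 36 + l{\left(\frac{1}{-6},10 \right)} = \left(-7 + 10\right) 36 + 3 = 3 \cdot 36 + 3 = 108 + 3 = 111$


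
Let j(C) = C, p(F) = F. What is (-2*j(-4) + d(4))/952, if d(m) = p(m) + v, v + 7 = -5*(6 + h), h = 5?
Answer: -25/476 ≈ -0.052521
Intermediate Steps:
v = -62 (v = -7 - 5*(6 + 5) = -7 - 5*11 = -7 - 55 = -62)
d(m) = -62 + m (d(m) = m - 62 = -62 + m)
(-2*j(-4) + d(4))/952 = (-2*(-4) + (-62 + 4))/952 = (8 - 58)*(1/952) = -50*1/952 = -25/476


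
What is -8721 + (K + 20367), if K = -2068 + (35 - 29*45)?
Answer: 8308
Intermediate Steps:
K = -3338 (K = -2068 + (35 - 1305) = -2068 - 1270 = -3338)
-8721 + (K + 20367) = -8721 + (-3338 + 20367) = -8721 + 17029 = 8308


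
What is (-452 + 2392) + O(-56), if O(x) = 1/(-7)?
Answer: 13579/7 ≈ 1939.9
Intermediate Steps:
O(x) = -1/7
(-452 + 2392) + O(-56) = (-452 + 2392) - 1/7 = 1940 - 1/7 = 13579/7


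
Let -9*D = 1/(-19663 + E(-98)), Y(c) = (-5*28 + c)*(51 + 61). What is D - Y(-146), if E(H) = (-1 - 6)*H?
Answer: 5470841377/170793 ≈ 32032.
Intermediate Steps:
E(H) = -7*H
Y(c) = -15680 + 112*c (Y(c) = (-140 + c)*112 = -15680 + 112*c)
D = 1/170793 (D = -1/(9*(-19663 - 7*(-98))) = -1/(9*(-19663 + 686)) = -1/9/(-18977) = -1/9*(-1/18977) = 1/170793 ≈ 5.8550e-6)
D - Y(-146) = 1/170793 - (-15680 + 112*(-146)) = 1/170793 - (-15680 - 16352) = 1/170793 - 1*(-32032) = 1/170793 + 32032 = 5470841377/170793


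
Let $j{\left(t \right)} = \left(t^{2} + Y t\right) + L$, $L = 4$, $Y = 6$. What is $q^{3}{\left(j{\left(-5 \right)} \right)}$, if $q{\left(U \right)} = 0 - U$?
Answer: $1$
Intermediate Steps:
$j{\left(t \right)} = 4 + t^{2} + 6 t$ ($j{\left(t \right)} = \left(t^{2} + 6 t\right) + 4 = 4 + t^{2} + 6 t$)
$q{\left(U \right)} = - U$
$q^{3}{\left(j{\left(-5 \right)} \right)} = \left(- (4 + \left(-5\right)^{2} + 6 \left(-5\right))\right)^{3} = \left(- (4 + 25 - 30)\right)^{3} = \left(\left(-1\right) \left(-1\right)\right)^{3} = 1^{3} = 1$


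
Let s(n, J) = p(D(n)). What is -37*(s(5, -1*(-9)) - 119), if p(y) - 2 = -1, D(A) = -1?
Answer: 4366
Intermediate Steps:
p(y) = 1 (p(y) = 2 - 1 = 1)
s(n, J) = 1
-37*(s(5, -1*(-9)) - 119) = -37*(1 - 119) = -37*(-118) = 4366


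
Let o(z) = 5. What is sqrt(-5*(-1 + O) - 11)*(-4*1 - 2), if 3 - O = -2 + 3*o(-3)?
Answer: -12*sqrt(11) ≈ -39.799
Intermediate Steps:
O = -10 (O = 3 - (-2 + 3*5) = 3 - (-2 + 15) = 3 - 1*13 = 3 - 13 = -10)
sqrt(-5*(-1 + O) - 11)*(-4*1 - 2) = sqrt(-5*(-1 - 10) - 11)*(-4*1 - 2) = sqrt(-5*(-11) - 11)*(-4 - 2) = sqrt(55 - 11)*(-6) = sqrt(44)*(-6) = (2*sqrt(11))*(-6) = -12*sqrt(11)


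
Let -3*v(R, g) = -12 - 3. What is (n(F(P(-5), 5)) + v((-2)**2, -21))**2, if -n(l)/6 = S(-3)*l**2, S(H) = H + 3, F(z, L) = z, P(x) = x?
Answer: 25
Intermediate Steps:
S(H) = 3 + H
v(R, g) = 5 (v(R, g) = -(-12 - 3)/3 = -1/3*(-15) = 5)
n(l) = 0 (n(l) = -6*(3 - 3)*l**2 = -0*l**2 = -6*0 = 0)
(n(F(P(-5), 5)) + v((-2)**2, -21))**2 = (0 + 5)**2 = 5**2 = 25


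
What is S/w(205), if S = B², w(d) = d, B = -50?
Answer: 500/41 ≈ 12.195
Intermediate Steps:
S = 2500 (S = (-50)² = 2500)
S/w(205) = 2500/205 = 2500*(1/205) = 500/41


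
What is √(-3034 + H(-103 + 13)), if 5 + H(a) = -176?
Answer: I*√3215 ≈ 56.701*I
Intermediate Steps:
H(a) = -181 (H(a) = -5 - 176 = -181)
√(-3034 + H(-103 + 13)) = √(-3034 - 181) = √(-3215) = I*√3215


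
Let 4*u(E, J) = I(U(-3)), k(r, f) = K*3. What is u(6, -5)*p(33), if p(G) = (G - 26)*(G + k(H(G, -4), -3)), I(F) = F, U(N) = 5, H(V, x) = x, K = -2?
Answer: 945/4 ≈ 236.25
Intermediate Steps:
k(r, f) = -6 (k(r, f) = -2*3 = -6)
u(E, J) = 5/4 (u(E, J) = (¼)*5 = 5/4)
p(G) = (-26 + G)*(-6 + G) (p(G) = (G - 26)*(G - 6) = (-26 + G)*(-6 + G))
u(6, -5)*p(33) = 5*(156 + 33² - 32*33)/4 = 5*(156 + 1089 - 1056)/4 = (5/4)*189 = 945/4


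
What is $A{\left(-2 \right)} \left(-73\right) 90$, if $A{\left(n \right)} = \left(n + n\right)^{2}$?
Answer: $-105120$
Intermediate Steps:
$A{\left(n \right)} = 4 n^{2}$ ($A{\left(n \right)} = \left(2 n\right)^{2} = 4 n^{2}$)
$A{\left(-2 \right)} \left(-73\right) 90 = 4 \left(-2\right)^{2} \left(-73\right) 90 = 4 \cdot 4 \left(-73\right) 90 = 16 \left(-73\right) 90 = \left(-1168\right) 90 = -105120$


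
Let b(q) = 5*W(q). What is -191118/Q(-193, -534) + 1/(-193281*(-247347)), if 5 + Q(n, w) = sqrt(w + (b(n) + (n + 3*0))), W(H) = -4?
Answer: 22842172759867451/18453685545702 + 286677*I*sqrt(83)/386 ≈ 1237.8 + 6766.2*I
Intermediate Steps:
b(q) = -20 (b(q) = 5*(-4) = -20)
Q(n, w) = -5 + sqrt(-20 + n + w) (Q(n, w) = -5 + sqrt(w + (-20 + (n + 3*0))) = -5 + sqrt(w + (-20 + (n + 0))) = -5 + sqrt(w + (-20 + n)) = -5 + sqrt(-20 + n + w))
-191118/Q(-193, -534) + 1/(-193281*(-247347)) = -191118/(-5 + sqrt(-20 - 193 - 534)) + 1/(-193281*(-247347)) = -191118/(-5 + sqrt(-747)) - 1/193281*(-1/247347) = -191118/(-5 + 3*I*sqrt(83)) + 1/47807475507 = 1/47807475507 - 191118/(-5 + 3*I*sqrt(83))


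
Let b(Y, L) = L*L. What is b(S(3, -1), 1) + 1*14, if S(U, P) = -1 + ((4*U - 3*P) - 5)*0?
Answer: 15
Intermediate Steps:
S(U, P) = -1 (S(U, P) = -1 + ((-3*P + 4*U) - 5)*0 = -1 + (-5 - 3*P + 4*U)*0 = -1 + 0 = -1)
b(Y, L) = L**2
b(S(3, -1), 1) + 1*14 = 1**2 + 1*14 = 1 + 14 = 15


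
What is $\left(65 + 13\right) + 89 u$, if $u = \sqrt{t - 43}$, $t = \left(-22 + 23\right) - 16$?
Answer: $78 + 89 i \sqrt{58} \approx 78.0 + 677.8 i$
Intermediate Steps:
$t = -15$ ($t = 1 - 16 = -15$)
$u = i \sqrt{58}$ ($u = \sqrt{-15 - 43} = \sqrt{-58} = i \sqrt{58} \approx 7.6158 i$)
$\left(65 + 13\right) + 89 u = \left(65 + 13\right) + 89 i \sqrt{58} = 78 + 89 i \sqrt{58}$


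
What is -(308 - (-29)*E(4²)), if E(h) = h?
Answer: -772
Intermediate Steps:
-(308 - (-29)*E(4²)) = -(308 - (-29)*4²) = -(308 - (-29)*16) = -(308 - 1*(-464)) = -(308 + 464) = -1*772 = -772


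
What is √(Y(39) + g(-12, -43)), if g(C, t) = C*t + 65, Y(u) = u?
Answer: 2*√155 ≈ 24.900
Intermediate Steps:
g(C, t) = 65 + C*t
√(Y(39) + g(-12, -43)) = √(39 + (65 - 12*(-43))) = √(39 + (65 + 516)) = √(39 + 581) = √620 = 2*√155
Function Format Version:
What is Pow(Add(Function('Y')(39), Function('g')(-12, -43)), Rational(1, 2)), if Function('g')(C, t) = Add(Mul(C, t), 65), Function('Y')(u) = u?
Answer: Mul(2, Pow(155, Rational(1, 2))) ≈ 24.900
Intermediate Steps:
Function('g')(C, t) = Add(65, Mul(C, t))
Pow(Add(Function('Y')(39), Function('g')(-12, -43)), Rational(1, 2)) = Pow(Add(39, Add(65, Mul(-12, -43))), Rational(1, 2)) = Pow(Add(39, Add(65, 516)), Rational(1, 2)) = Pow(Add(39, 581), Rational(1, 2)) = Pow(620, Rational(1, 2)) = Mul(2, Pow(155, Rational(1, 2)))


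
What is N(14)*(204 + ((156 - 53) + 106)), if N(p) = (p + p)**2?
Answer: 323792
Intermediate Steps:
N(p) = 4*p**2 (N(p) = (2*p)**2 = 4*p**2)
N(14)*(204 + ((156 - 53) + 106)) = (4*14**2)*(204 + ((156 - 53) + 106)) = (4*196)*(204 + (103 + 106)) = 784*(204 + 209) = 784*413 = 323792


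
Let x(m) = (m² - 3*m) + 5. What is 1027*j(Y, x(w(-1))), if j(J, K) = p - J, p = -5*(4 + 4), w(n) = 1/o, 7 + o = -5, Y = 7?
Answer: -48269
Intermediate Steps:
o = -12 (o = -7 - 5 = -12)
w(n) = -1/12 (w(n) = 1/(-12) = -1/12)
p = -40 (p = -5*8 = -40)
x(m) = 5 + m² - 3*m
j(J, K) = -40 - J
1027*j(Y, x(w(-1))) = 1027*(-40 - 1*7) = 1027*(-40 - 7) = 1027*(-47) = -48269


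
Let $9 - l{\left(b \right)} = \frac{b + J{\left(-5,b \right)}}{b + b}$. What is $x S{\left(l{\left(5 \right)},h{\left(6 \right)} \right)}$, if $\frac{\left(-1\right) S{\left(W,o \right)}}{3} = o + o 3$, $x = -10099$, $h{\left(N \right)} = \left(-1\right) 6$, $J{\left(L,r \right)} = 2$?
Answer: $-727128$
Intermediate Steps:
$h{\left(N \right)} = -6$
$l{\left(b \right)} = 9 - \frac{2 + b}{2 b}$ ($l{\left(b \right)} = 9 - \frac{b + 2}{b + b} = 9 - \frac{2 + b}{2 b}$)
$S{\left(W,o \right)} = - 12 o$ ($S{\left(W,o \right)} = - 3 \left(o + o 3\right) = - 3 \left(o + 3 o\right) = - 3 \cdot 4 o = - 12 o$)
$x S{\left(l{\left(5 \right)},h{\left(6 \right)} \right)} = - 10099 \left(\left(-12\right) \left(-6\right)\right) = \left(-10099\right) 72 = -727128$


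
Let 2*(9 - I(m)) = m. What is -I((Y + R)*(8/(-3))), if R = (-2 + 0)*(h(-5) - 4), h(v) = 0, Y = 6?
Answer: -83/3 ≈ -27.667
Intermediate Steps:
R = 8 (R = (-2 + 0)*(0 - 4) = -2*(-4) = 8)
I(m) = 9 - m/2
-I((Y + R)*(8/(-3))) = -(9 - (6 + 8)*8/(-3)/2) = -(9 - 7*8*(-⅓)) = -(9 - 7*(-8)/3) = -(9 - ½*(-112/3)) = -(9 + 56/3) = -1*83/3 = -83/3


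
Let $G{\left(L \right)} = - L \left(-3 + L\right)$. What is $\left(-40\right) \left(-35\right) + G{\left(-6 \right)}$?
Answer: $1346$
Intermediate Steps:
$G{\left(L \right)} = - L \left(-3 + L\right)$
$\left(-40\right) \left(-35\right) + G{\left(-6 \right)} = \left(-40\right) \left(-35\right) - 6 \left(3 - -6\right) = 1400 - 6 \left(3 + 6\right) = 1400 - 54 = 1346$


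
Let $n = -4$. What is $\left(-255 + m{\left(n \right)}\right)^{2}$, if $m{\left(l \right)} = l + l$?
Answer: $69169$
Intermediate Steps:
$m{\left(l \right)} = 2 l$
$\left(-255 + m{\left(n \right)}\right)^{2} = \left(-255 + 2 \left(-4\right)\right)^{2} = \left(-255 - 8\right)^{2} = \left(-263\right)^{2} = 69169$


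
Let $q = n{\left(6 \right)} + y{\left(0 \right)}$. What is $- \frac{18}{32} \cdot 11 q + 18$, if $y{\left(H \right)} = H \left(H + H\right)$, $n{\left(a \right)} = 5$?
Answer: $- \frac{207}{16} \approx -12.938$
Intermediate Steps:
$y{\left(H \right)} = 2 H^{2}$ ($y{\left(H \right)} = H 2 H = 2 H^{2}$)
$q = 5$ ($q = 5 + 2 \cdot 0^{2} = 5 + 2 \cdot 0 = 5 + 0 = 5$)
$- \frac{18}{32} \cdot 11 q + 18 = - \frac{18}{32} \cdot 11 \cdot 5 + 18 = \left(-18\right) \frac{1}{32} \cdot 55 + 18 = \left(- \frac{9}{16}\right) 55 + 18 = - \frac{495}{16} + 18 = - \frac{207}{16}$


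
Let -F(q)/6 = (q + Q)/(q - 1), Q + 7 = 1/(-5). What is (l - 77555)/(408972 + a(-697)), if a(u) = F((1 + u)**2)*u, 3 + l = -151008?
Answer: -30548725/55219614 ≈ -0.55322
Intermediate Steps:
Q = -36/5 (Q = -7 + 1/(-5) = -7 + 1*(-1/5) = -7 - 1/5 = -36/5 ≈ -7.2000)
l = -151011 (l = -3 - 151008 = -151011)
F(q) = -6*(-36/5 + q)/(-1 + q) (F(q) = -6*(q - 36/5)/(q - 1) = -6*(-36/5 + q)/(-1 + q))
a(u) = 6*u*(36 - 5*(1 + u)**2)/(5*(-1 + (1 + u)**2)) (a(u) = (6*(36 - 5*(1 + u)**2)/(5*(-1 + (1 + u)**2)))*u = 6*u*(36 - 5*(1 + u)**2)/(5*(-1 + (1 + u)**2)))
(l - 77555)/(408972 + a(-697)) = (-151011 - 77555)/(408972 + 6*(31 - 10*(-697) - 5*(-697)**2)/(5*(2 - 697))) = -228566/(408972 + (6/5)*(31 + 6970 - 5*485809)/(-695)) = -228566/(408972 + (6/5)*(-1/695)*(31 + 6970 - 2429045)) = -228566/(408972 + (6/5)*(-1/695)*(-2422044)) = -228566/(408972 + 14532264/3475) = -228566/1435709964/3475 = -228566*3475/1435709964 = -30548725/55219614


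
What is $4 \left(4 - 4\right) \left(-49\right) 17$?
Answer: $0$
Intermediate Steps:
$4 \left(4 - 4\right) \left(-49\right) 17 = 4 \cdot 0 \left(-49\right) 17 = 0 \left(-49\right) 17 = 0 \cdot 17 = 0$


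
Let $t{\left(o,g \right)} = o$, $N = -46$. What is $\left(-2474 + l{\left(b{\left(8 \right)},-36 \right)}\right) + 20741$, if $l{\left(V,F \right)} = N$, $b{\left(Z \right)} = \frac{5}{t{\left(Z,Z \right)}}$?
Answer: $18221$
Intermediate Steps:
$b{\left(Z \right)} = \frac{5}{Z}$
$l{\left(V,F \right)} = -46$
$\left(-2474 + l{\left(b{\left(8 \right)},-36 \right)}\right) + 20741 = \left(-2474 - 46\right) + 20741 = -2520 + 20741 = 18221$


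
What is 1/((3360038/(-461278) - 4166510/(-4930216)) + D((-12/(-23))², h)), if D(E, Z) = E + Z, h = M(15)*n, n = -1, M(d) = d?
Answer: -300762973282348/6366215110837095 ≈ -0.047244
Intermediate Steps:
h = -15 (h = 15*(-1) = -15)
1/((3360038/(-461278) - 4166510/(-4930216)) + D((-12/(-23))², h)) = 1/((3360038/(-461278) - 4166510/(-4930216)) + ((-12/(-23))² - 15)) = 1/((3360038*(-1/461278) - 4166510*(-1/4930216)) + ((-12*(-1/23))² - 15)) = 1/((-1680019/230639 + 2083255/2465108) + ((12/23)² - 15)) = 1/(-3660948427107/568550044012 + (144/529 - 15)) = 1/(-3660948427107/568550044012 - 7791/529) = 1/(-6366215110837095/300762973282348) = -300762973282348/6366215110837095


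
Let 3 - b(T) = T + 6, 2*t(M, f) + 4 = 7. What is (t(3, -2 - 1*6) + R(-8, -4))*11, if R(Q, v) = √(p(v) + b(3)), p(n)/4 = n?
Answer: 33/2 + 11*I*√22 ≈ 16.5 + 51.595*I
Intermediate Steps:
p(n) = 4*n
t(M, f) = 3/2 (t(M, f) = -2 + (½)*7 = -2 + 7/2 = 3/2)
b(T) = -3 - T (b(T) = 3 - (T + 6) = 3 - (6 + T) = 3 + (-6 - T) = -3 - T)
R(Q, v) = √(-6 + 4*v) (R(Q, v) = √(4*v + (-3 - 1*3)) = √(4*v + (-3 - 3)) = √(4*v - 6) = √(-6 + 4*v))
(t(3, -2 - 1*6) + R(-8, -4))*11 = (3/2 + √(-6 + 4*(-4)))*11 = (3/2 + √(-6 - 16))*11 = (3/2 + √(-22))*11 = (3/2 + I*√22)*11 = 33/2 + 11*I*√22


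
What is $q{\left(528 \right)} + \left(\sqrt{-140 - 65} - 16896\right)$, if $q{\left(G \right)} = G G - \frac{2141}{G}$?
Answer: $\frac{138274723}{528} + i \sqrt{205} \approx 2.6188 \cdot 10^{5} + 14.318 i$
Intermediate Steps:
$q{\left(G \right)} = G^{2} - \frac{2141}{G}$
$q{\left(528 \right)} + \left(\sqrt{-140 - 65} - 16896\right) = \frac{-2141 + 528^{3}}{528} + \left(\sqrt{-140 - 65} - 16896\right) = \frac{-2141 + 147197952}{528} - \left(16896 - \sqrt{-205}\right) = \frac{1}{528} \cdot 147195811 - \left(16896 - i \sqrt{205}\right) = \frac{147195811}{528} - \left(16896 - i \sqrt{205}\right) = \frac{138274723}{528} + i \sqrt{205}$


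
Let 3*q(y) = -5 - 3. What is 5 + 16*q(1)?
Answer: -113/3 ≈ -37.667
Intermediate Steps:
q(y) = -8/3 (q(y) = (-5 - 3)/3 = (1/3)*(-8) = -8/3)
5 + 16*q(1) = 5 + 16*(-8/3) = 5 - 128/3 = -113/3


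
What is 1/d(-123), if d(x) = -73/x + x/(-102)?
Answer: 4182/7525 ≈ 0.55575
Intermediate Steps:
d(x) = -73/x - x/102 (d(x) = -73/x + x*(-1/102) = -73/x - x/102)
1/d(-123) = 1/(-73/(-123) - 1/102*(-123)) = 1/(-73*(-1/123) + 41/34) = 1/(73/123 + 41/34) = 1/(7525/4182) = 4182/7525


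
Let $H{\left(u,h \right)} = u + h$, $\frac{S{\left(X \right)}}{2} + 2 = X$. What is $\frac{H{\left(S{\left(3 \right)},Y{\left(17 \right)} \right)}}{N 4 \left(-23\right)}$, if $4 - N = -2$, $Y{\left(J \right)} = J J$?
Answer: $- \frac{97}{184} \approx -0.52717$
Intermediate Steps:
$Y{\left(J \right)} = J^{2}$
$N = 6$ ($N = 4 - -2 = 4 + 2 = 6$)
$S{\left(X \right)} = -4 + 2 X$
$H{\left(u,h \right)} = h + u$
$\frac{H{\left(S{\left(3 \right)},Y{\left(17 \right)} \right)}}{N 4 \left(-23\right)} = \frac{17^{2} + \left(-4 + 2 \cdot 3\right)}{6 \cdot 4 \left(-23\right)} = \frac{289 + \left(-4 + 6\right)}{24 \left(-23\right)} = \frac{289 + 2}{-552} = 291 \left(- \frac{1}{552}\right) = - \frac{97}{184}$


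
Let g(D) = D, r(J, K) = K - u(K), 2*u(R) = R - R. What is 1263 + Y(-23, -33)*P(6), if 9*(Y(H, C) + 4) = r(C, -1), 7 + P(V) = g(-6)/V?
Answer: 11663/9 ≈ 1295.9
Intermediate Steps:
u(R) = 0 (u(R) = (R - R)/2 = (½)*0 = 0)
r(J, K) = K (r(J, K) = K - 1*0 = K + 0 = K)
P(V) = -7 - 6/V
Y(H, C) = -37/9 (Y(H, C) = -4 + (⅑)*(-1) = -4 - ⅑ = -37/9)
1263 + Y(-23, -33)*P(6) = 1263 - 37*(-7 - 6/6)/9 = 1263 - 37*(-7 - 6*⅙)/9 = 1263 - 37*(-7 - 1)/9 = 1263 - 37/9*(-8) = 1263 + 296/9 = 11663/9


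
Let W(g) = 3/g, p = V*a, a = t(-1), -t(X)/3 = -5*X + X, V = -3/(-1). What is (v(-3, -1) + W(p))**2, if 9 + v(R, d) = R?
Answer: 21025/144 ≈ 146.01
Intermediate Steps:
v(R, d) = -9 + R
V = 3 (V = -3*(-1) = 3)
t(X) = 12*X (t(X) = -3*(-5*X + X) = -(-12)*X = 12*X)
a = -12 (a = 12*(-1) = -12)
p = -36 (p = 3*(-12) = -36)
(v(-3, -1) + W(p))**2 = ((-9 - 3) + 3/(-36))**2 = (-12 + 3*(-1/36))**2 = (-12 - 1/12)**2 = (-145/12)**2 = 21025/144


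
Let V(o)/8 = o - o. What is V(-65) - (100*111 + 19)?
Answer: -11119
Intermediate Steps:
V(o) = 0 (V(o) = 8*(o - o) = 8*0 = 0)
V(-65) - (100*111 + 19) = 0 - (100*111 + 19) = 0 - (11100 + 19) = 0 - 1*11119 = 0 - 11119 = -11119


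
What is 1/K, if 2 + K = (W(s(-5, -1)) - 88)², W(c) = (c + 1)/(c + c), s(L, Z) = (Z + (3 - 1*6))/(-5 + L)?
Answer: 16/118993 ≈ 0.00013446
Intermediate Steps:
s(L, Z) = (-3 + Z)/(-5 + L) (s(L, Z) = (Z + (3 - 6))/(-5 + L) = (Z - 3)/(-5 + L) = (-3 + Z)/(-5 + L))
W(c) = (1 + c)/(2*c) (W(c) = (1 + c)/((2*c)) = (1 + c)*(1/(2*c)) = (1 + c)/(2*c))
K = 118993/16 (K = -2 + ((1 + (-3 - 1)/(-5 - 5))/(2*(((-3 - 1)/(-5 - 5)))) - 88)² = -2 + ((1 - 4/(-10))/(2*((-4/(-10)))) - 88)² = -2 + ((1 - ⅒*(-4))/(2*((-⅒*(-4)))) - 88)² = -2 + ((1 + ⅖)/(2*(⅖)) - 88)² = -2 + ((½)*(5/2)*(7/5) - 88)² = -2 + (7/4 - 88)² = -2 + (-345/4)² = -2 + 119025/16 = 118993/16 ≈ 7437.1)
1/K = 1/(118993/16) = 16/118993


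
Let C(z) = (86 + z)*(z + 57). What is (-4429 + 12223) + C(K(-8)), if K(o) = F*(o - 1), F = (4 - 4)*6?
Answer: 12696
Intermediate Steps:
F = 0 (F = 0*6 = 0)
K(o) = 0 (K(o) = 0*(o - 1) = 0*(-1 + o) = 0)
C(z) = (57 + z)*(86 + z) (C(z) = (86 + z)*(57 + z) = (57 + z)*(86 + z))
(-4429 + 12223) + C(K(-8)) = (-4429 + 12223) + (4902 + 0**2 + 143*0) = 7794 + (4902 + 0 + 0) = 7794 + 4902 = 12696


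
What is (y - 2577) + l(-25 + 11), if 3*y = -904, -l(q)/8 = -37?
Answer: -7747/3 ≈ -2582.3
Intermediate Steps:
l(q) = 296 (l(q) = -8*(-37) = 296)
y = -904/3 (y = (1/3)*(-904) = -904/3 ≈ -301.33)
(y - 2577) + l(-25 + 11) = (-904/3 - 2577) + 296 = -8635/3 + 296 = -7747/3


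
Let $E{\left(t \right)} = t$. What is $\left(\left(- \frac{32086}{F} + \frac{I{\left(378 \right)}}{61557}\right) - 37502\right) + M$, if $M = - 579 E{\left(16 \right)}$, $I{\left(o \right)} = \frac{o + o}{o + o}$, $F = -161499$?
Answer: $- \frac{51657472650993}{1104599327} \approx -46766.0$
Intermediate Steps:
$I{\left(o \right)} = 1$ ($I{\left(o \right)} = \frac{2 o}{2 o} = 2 o \frac{1}{2 o} = 1$)
$M = -9264$ ($M = \left(-579\right) 16 = -9264$)
$\left(\left(- \frac{32086}{F} + \frac{I{\left(378 \right)}}{61557}\right) - 37502\right) + M = \left(\left(- \frac{32086}{-161499} + 1 \cdot \frac{1}{61557}\right) - 37502\right) - 9264 = \left(\left(\left(-32086\right) \left(- \frac{1}{161499}\right) + 1 \cdot \frac{1}{61557}\right) - 37502\right) - 9264 = \left(\left(\frac{32086}{161499} + \frac{1}{61557}\right) - 37502\right) - 9264 = \left(\frac{219475489}{1104599327} - 37502\right) - 9264 = - \frac{41424464485665}{1104599327} - 9264 = - \frac{51657472650993}{1104599327}$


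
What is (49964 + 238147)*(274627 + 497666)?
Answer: 222506108523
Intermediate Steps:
(49964 + 238147)*(274627 + 497666) = 288111*772293 = 222506108523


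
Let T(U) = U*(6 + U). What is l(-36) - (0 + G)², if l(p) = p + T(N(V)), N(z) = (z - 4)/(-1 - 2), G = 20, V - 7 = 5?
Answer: -4004/9 ≈ -444.89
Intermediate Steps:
V = 12 (V = 7 + 5 = 12)
N(z) = 4/3 - z/3 (N(z) = (-4 + z)/(-3) = (-4 + z)*(-⅓) = 4/3 - z/3)
l(p) = -80/9 + p (l(p) = p + (4/3 - ⅓*12)*(6 + (4/3 - ⅓*12)) = p + (4/3 - 4)*(6 + (4/3 - 4)) = p - 8*(6 - 8/3)/3 = p - 8/3*10/3 = p - 80/9 = -80/9 + p)
l(-36) - (0 + G)² = (-80/9 - 36) - (0 + 20)² = -404/9 - 1*20² = -404/9 - 1*400 = -404/9 - 400 = -4004/9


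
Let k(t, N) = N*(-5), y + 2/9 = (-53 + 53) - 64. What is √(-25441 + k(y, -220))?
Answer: I*√24341 ≈ 156.02*I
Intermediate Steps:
y = -578/9 (y = -2/9 + ((-53 + 53) - 64) = -2/9 + (0 - 64) = -2/9 - 64 = -578/9 ≈ -64.222)
k(t, N) = -5*N
√(-25441 + k(y, -220)) = √(-25441 - 5*(-220)) = √(-25441 + 1100) = √(-24341) = I*√24341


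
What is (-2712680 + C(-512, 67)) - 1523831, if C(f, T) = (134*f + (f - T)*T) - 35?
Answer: -4343947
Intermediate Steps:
C(f, T) = -35 + 134*f + T*(f - T) (C(f, T) = (134*f + T*(f - T)) - 35 = -35 + 134*f + T*(f - T))
(-2712680 + C(-512, 67)) - 1523831 = (-2712680 + (-35 - 1*67**2 + 134*(-512) + 67*(-512))) - 1523831 = (-2712680 + (-35 - 1*4489 - 68608 - 34304)) - 1523831 = (-2712680 + (-35 - 4489 - 68608 - 34304)) - 1523831 = (-2712680 - 107436) - 1523831 = -2820116 - 1523831 = -4343947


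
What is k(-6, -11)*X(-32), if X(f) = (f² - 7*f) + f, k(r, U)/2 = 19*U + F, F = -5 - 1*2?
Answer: -525312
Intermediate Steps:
F = -7 (F = -5 - 2 = -7)
k(r, U) = -14 + 38*U (k(r, U) = 2*(19*U - 7) = 2*(-7 + 19*U) = -14 + 38*U)
X(f) = f² - 6*f
k(-6, -11)*X(-32) = (-14 + 38*(-11))*(-32*(-6 - 32)) = (-14 - 418)*(-32*(-38)) = -432*1216 = -525312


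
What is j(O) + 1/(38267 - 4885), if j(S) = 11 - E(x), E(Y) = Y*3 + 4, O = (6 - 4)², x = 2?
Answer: 33383/33382 ≈ 1.0000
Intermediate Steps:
O = 4 (O = 2² = 4)
E(Y) = 4 + 3*Y (E(Y) = 3*Y + 4 = 4 + 3*Y)
j(S) = 1 (j(S) = 11 - (4 + 3*2) = 11 - (4 + 6) = 11 - 1*10 = 11 - 10 = 1)
j(O) + 1/(38267 - 4885) = 1 + 1/(38267 - 4885) = 1 + 1/33382 = 33383/33382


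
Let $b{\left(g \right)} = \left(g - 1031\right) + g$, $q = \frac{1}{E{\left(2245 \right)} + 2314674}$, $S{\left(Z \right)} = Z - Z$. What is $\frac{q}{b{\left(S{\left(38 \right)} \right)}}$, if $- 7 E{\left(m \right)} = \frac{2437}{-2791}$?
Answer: $- \frac{19537}{46623663814625} \approx -4.1904 \cdot 10^{-10}$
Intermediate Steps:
$E{\left(m \right)} = \frac{2437}{19537}$ ($E{\left(m \right)} = - \frac{2437 \frac{1}{-2791}}{7} = - \frac{2437 \left(- \frac{1}{2791}\right)}{7} = \left(- \frac{1}{7}\right) \left(- \frac{2437}{2791}\right) = \frac{2437}{19537}$)
$S{\left(Z \right)} = 0$
$q = \frac{19537}{45221788375}$ ($q = \frac{1}{\frac{2437}{19537} + 2314674} = \frac{1}{\frac{45221788375}{19537}} = \frac{19537}{45221788375} \approx 4.3203 \cdot 10^{-7}$)
$b{\left(g \right)} = -1031 + 2 g$ ($b{\left(g \right)} = \left(-1031 + g\right) + g = -1031 + 2 g$)
$\frac{q}{b{\left(S{\left(38 \right)} \right)}} = \frac{19537}{45221788375 \left(-1031 + 2 \cdot 0\right)} = \frac{19537}{45221788375 \left(-1031 + 0\right)} = \frac{19537}{45221788375 \left(-1031\right)} = \frac{19537}{45221788375} \left(- \frac{1}{1031}\right) = - \frac{19537}{46623663814625}$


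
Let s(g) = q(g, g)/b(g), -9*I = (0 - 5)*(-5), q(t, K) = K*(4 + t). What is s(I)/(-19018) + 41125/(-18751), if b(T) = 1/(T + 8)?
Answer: -569919660575/259966151622 ≈ -2.1923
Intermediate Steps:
b(T) = 1/(8 + T)
I = -25/9 (I = -(0 - 5)*(-5)/9 = -(-5)*(-5)/9 = -⅑*25 = -25/9 ≈ -2.7778)
s(g) = g*(4 + g)*(8 + g) (s(g) = (g*(4 + g))/(1/(8 + g)) = (g*(4 + g))*(8 + g) = g*(4 + g)*(8 + g))
s(I)/(-19018) + 41125/(-18751) = -25*(4 - 25/9)*(8 - 25/9)/9/(-19018) + 41125/(-18751) = -25/9*11/9*47/9*(-1/19018) + 41125*(-1/18751) = -12925/729*(-1/19018) - 41125/18751 = 12925/13864122 - 41125/18751 = -569919660575/259966151622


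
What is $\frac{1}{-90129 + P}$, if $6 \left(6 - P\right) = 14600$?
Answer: $- \frac{3}{277669} \approx -1.0804 \cdot 10^{-5}$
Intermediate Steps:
$P = - \frac{7282}{3}$ ($P = 6 - \frac{7300}{3} = - \frac{7282}{3} \approx -2427.3$)
$\frac{1}{-90129 + P} = \frac{1}{-90129 - \frac{7282}{3}} = \frac{1}{- \frac{277669}{3}} = - \frac{3}{277669}$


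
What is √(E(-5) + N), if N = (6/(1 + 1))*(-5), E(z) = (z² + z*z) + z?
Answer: √30 ≈ 5.4772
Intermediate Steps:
E(z) = z + 2*z² (E(z) = (z² + z²) + z = 2*z² + z = z + 2*z²)
N = -15 (N = (6/2)*(-5) = ((½)*6)*(-5) = 3*(-5) = -15)
√(E(-5) + N) = √(-5*(1 + 2*(-5)) - 15) = √(-5*(1 - 10) - 15) = √(-5*(-9) - 15) = √(45 - 15) = √30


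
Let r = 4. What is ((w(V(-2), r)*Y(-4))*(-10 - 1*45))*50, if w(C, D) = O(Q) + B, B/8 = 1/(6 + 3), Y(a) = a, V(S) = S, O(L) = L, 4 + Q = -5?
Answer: -803000/9 ≈ -89222.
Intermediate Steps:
Q = -9 (Q = -4 - 5 = -9)
B = 8/9 (B = 8/(6 + 3) = 8/9 ≈ 0.88889)
w(C, D) = -73/9 (w(C, D) = -9 + 8/9 = -73/9)
((w(V(-2), r)*Y(-4))*(-10 - 1*45))*50 = ((-73/9*(-4))*(-10 - 1*45))*50 = (292*(-10 - 45)/9)*50 = ((292/9)*(-55))*50 = -16060/9*50 = -803000/9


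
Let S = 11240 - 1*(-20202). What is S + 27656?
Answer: 59098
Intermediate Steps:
S = 31442 (S = 11240 + 20202 = 31442)
S + 27656 = 31442 + 27656 = 59098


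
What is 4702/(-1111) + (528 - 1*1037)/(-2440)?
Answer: -10907381/2710840 ≈ -4.0236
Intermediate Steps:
4702/(-1111) + (528 - 1*1037)/(-2440) = 4702*(-1/1111) + (528 - 1037)*(-1/2440) = -4702/1111 - 509*(-1/2440) = -4702/1111 + 509/2440 = -10907381/2710840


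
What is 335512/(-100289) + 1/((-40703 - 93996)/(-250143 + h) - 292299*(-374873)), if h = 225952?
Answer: -889334412414672918961/265833886379320091770 ≈ -3.3455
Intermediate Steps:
335512/(-100289) + 1/((-40703 - 93996)/(-250143 + h) - 292299*(-374873)) = 335512/(-100289) + 1/((-40703 - 93996)/(-250143 + 225952) - 292299*(-374873)) = 335512*(-1/100289) - 1/374873/(-134699/(-24191) - 292299) = -335512/100289 - 1/374873/(-134699*(-1/24191) - 292299) = -335512/100289 - 1/374873/(134699/24191 - 292299) = -335512/100289 - 1/374873/(-7070870410/24191) = -335512/100289 - 24191/7070870410*(-1/374873) = -335512/100289 + 24191/2650678403207930 = -889334412414672918961/265833886379320091770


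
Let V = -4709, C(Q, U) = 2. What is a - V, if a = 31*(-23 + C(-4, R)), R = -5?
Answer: 4058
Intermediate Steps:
a = -651 (a = 31*(-23 + 2) = 31*(-21) = -651)
a - V = -651 - 1*(-4709) = -651 + 4709 = 4058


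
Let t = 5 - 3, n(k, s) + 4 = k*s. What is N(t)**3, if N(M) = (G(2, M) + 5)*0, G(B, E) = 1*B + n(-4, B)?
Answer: 0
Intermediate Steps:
n(k, s) = -4 + k*s
G(B, E) = -4 - 3*B (G(B, E) = 1*B + (-4 - 4*B) = B + (-4 - 4*B) = -4 - 3*B)
t = 2
N(M) = 0 (N(M) = ((-4 - 3*2) + 5)*0 = ((-4 - 6) + 5)*0 = (-10 + 5)*0 = -5*0 = 0)
N(t)**3 = 0**3 = 0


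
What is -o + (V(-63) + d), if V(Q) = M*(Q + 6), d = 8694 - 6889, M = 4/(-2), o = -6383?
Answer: 8302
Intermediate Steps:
M = -2 (M = 4*(-1/2) = -2)
d = 1805
V(Q) = -12 - 2*Q (V(Q) = -2*(Q + 6) = -2*(6 + Q) = -12 - 2*Q)
-o + (V(-63) + d) = -1*(-6383) + ((-12 - 2*(-63)) + 1805) = 6383 + ((-12 + 126) + 1805) = 6383 + (114 + 1805) = 6383 + 1919 = 8302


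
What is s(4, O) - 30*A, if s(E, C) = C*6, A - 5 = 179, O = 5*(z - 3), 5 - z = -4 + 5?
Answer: -5490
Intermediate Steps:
z = 4 (z = 5 - (-4 + 5) = 5 - 1*1 = 5 - 1 = 4)
O = 5 (O = 5*(4 - 3) = 5*1 = 5)
A = 184 (A = 5 + 179 = 184)
s(E, C) = 6*C
s(4, O) - 30*A = 6*5 - 30*184 = 30 - 5520 = -5490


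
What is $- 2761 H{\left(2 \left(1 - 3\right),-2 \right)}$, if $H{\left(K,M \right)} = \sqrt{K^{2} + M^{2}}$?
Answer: $- 5522 \sqrt{5} \approx -12348.0$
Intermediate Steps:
$- 2761 H{\left(2 \left(1 - 3\right),-2 \right)} = - 2761 \sqrt{\left(2 \left(1 - 3\right)\right)^{2} + \left(-2\right)^{2}} = - 2761 \sqrt{\left(2 \left(-2\right)\right)^{2} + 4} = - 2761 \sqrt{\left(-4\right)^{2} + 4} = - 2761 \sqrt{16 + 4} = - 2761 \sqrt{20} = - 2761 \cdot 2 \sqrt{5} = - 5522 \sqrt{5}$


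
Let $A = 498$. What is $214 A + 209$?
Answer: $106781$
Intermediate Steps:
$214 A + 209 = 214 \cdot 498 + 209 = 106572 + 209 = 106781$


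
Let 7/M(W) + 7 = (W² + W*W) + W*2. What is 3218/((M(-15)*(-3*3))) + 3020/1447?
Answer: -274703134/13023 ≈ -21094.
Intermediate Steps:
M(W) = 7/(-7 + 2*W + 2*W²) (M(W) = 7/(-7 + ((W² + W*W) + W*2)) = 7/(-7 + ((W² + W²) + 2*W)) = 7/(-7 + (2*W² + 2*W)) = 7/(-7 + (2*W + 2*W²)) = 7/(-7 + 2*W + 2*W²))
3218/((M(-15)*(-3*3))) + 3020/1447 = 3218/(((7/(-7 + 2*(-15) + 2*(-15)²))*(-3*3))) + 3020/1447 = 3218/(((7/(-7 - 30 + 2*225))*(-9))) + 3020*(1/1447) = 3218/(((7/(-7 - 30 + 450))*(-9))) + 3020/1447 = 3218/(((7/413)*(-9))) + 3020/1447 = 3218/(((7*(1/413))*(-9))) + 3020/1447 = 3218/(((1/59)*(-9))) + 3020/1447 = 3218/(-9/59) + 3020/1447 = 3218*(-59/9) + 3020/1447 = -189862/9 + 3020/1447 = -274703134/13023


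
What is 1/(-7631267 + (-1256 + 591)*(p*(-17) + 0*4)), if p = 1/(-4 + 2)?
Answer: -2/15273839 ≈ -1.3094e-7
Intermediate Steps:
p = -1/2 (p = 1/(-2) = -1/2 ≈ -0.50000)
1/(-7631267 + (-1256 + 591)*(p*(-17) + 0*4)) = 1/(-7631267 + (-1256 + 591)*(-1/2*(-17) + 0*4)) = 1/(-7631267 - 665*(17/2 + 0)) = 1/(-7631267 - 665*17/2) = 1/(-7631267 - 11305/2) = 1/(-15273839/2) = -2/15273839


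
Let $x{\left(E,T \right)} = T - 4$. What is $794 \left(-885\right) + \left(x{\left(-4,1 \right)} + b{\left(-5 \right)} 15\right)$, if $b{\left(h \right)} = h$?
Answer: $-702768$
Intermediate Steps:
$x{\left(E,T \right)} = -4 + T$
$794 \left(-885\right) + \left(x{\left(-4,1 \right)} + b{\left(-5 \right)} 15\right) = 794 \left(-885\right) + \left(\left(-4 + 1\right) - 75\right) = -702690 - 78 = -702768$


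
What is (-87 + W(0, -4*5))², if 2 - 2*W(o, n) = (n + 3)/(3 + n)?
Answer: 29929/4 ≈ 7482.3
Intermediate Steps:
W(o, n) = ½ (W(o, n) = 1 - (n + 3)/(2*(3 + n)) = 1 - (3 + n)/(2*(3 + n)) = 1 - ½*1 = 1 - ½ = ½)
(-87 + W(0, -4*5))² = (-87 + ½)² = (-173/2)² = 29929/4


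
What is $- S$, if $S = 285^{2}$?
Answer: $-81225$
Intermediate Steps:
$S = 81225$
$- S = \left(-1\right) 81225 = -81225$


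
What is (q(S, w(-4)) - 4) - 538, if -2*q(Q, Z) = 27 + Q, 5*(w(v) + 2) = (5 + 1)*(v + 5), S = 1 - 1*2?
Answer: -555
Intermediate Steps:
S = -1 (S = 1 - 2 = -1)
w(v) = 4 + 6*v/5 (w(v) = -2 + ((5 + 1)*(v + 5))/5 = -2 + (6*(5 + v))/5 = -2 + (30 + 6*v)/5 = -2 + (6 + 6*v/5) = 4 + 6*v/5)
q(Q, Z) = -27/2 - Q/2 (q(Q, Z) = -(27 + Q)/2 = -27/2 - Q/2)
(q(S, w(-4)) - 4) - 538 = ((-27/2 - 1/2*(-1)) - 4) - 538 = ((-27/2 + 1/2) - 4) - 538 = (-13 - 4) - 538 = -17 - 538 = -555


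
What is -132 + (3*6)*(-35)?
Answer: -762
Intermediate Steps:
-132 + (3*6)*(-35) = -132 + 18*(-35) = -132 - 630 = -762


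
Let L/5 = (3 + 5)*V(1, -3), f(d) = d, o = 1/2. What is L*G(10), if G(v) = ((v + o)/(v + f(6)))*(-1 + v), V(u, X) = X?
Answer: -2835/4 ≈ -708.75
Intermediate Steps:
o = ½ ≈ 0.50000
G(v) = (½ + v)*(-1 + v)/(6 + v) (G(v) = ((v + ½)/(v + 6))*(-1 + v) = ((½ + v)/(6 + v))*(-1 + v) = (½ + v)*(-1 + v)/(6 + v))
L = -120 (L = 5*((3 + 5)*(-3)) = 5*(8*(-3)) = 5*(-24) = -120)
L*G(10) = -60*(-1 - 1*10 + 2*10²)/(6 + 10) = -60*(-1 - 10 + 2*100)/16 = -60*(-1 - 10 + 200)/16 = -60*189/16 = -120*189/32 = -2835/4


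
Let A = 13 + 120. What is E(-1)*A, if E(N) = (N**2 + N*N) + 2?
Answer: 532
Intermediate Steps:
E(N) = 2 + 2*N**2 (E(N) = (N**2 + N**2) + 2 = 2*N**2 + 2 = 2 + 2*N**2)
A = 133
E(-1)*A = (2 + 2*(-1)**2)*133 = (2 + 2*1)*133 = (2 + 2)*133 = 4*133 = 532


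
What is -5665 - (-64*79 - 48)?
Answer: -561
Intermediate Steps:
-5665 - (-64*79 - 48) = -5665 - (-5056 - 48) = -5665 - 1*(-5104) = -5665 + 5104 = -561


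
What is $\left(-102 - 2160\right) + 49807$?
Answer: $47545$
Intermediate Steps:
$\left(-102 - 2160\right) + 49807 = -2262 + 49807 = 47545$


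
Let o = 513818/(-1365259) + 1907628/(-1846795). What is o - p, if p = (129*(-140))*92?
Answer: 4189275705531746638/2521353494905 ≈ 1.6615e+6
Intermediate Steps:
p = -1661520 (p = -18060*92 = -1661520)
o = -3553322808962/2521353494905 (o = 513818*(-1/1365259) + 1907628*(-1/1846795) = -513818/1365259 - 1907628/1846795 = -3553322808962/2521353494905 ≈ -1.4093)
o - p = -3553322808962/2521353494905 - 1*(-1661520) = -3553322808962/2521353494905 + 1661520 = 4189275705531746638/2521353494905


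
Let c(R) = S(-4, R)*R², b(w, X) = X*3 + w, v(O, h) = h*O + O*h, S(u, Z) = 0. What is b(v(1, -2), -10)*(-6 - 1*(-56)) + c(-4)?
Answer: -1700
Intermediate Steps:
v(O, h) = 2*O*h (v(O, h) = O*h + O*h = 2*O*h)
b(w, X) = w + 3*X (b(w, X) = 3*X + w = w + 3*X)
c(R) = 0 (c(R) = 0*R² = 0)
b(v(1, -2), -10)*(-6 - 1*(-56)) + c(-4) = (2*1*(-2) + 3*(-10))*(-6 - 1*(-56)) + 0 = (-4 - 30)*(-6 + 56) + 0 = -34*50 + 0 = -1700 + 0 = -1700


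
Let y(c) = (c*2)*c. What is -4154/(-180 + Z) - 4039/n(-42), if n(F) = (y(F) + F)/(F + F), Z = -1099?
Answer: 10676544/106157 ≈ 100.57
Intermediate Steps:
y(c) = 2*c² (y(c) = (2*c)*c = 2*c²)
n(F) = (F + 2*F²)/(2*F) (n(F) = (2*F² + F)/(F + F) = (F + 2*F²)/((2*F)) = (F + 2*F²)*(1/(2*F)) = (F + 2*F²)/(2*F))
-4154/(-180 + Z) - 4039/n(-42) = -4154/(-180 - 1099) - 4039/(½ - 42) = -4154/(-1279) - 4039/(-83/2) = -4154*(-1/1279) - 4039*(-2/83) = 4154/1279 + 8078/83 = 10676544/106157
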